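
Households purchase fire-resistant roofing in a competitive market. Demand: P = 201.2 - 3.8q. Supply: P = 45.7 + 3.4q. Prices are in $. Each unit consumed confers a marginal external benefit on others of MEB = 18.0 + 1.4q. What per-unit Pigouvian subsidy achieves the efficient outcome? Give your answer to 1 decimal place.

Social marginal benefit = demand + MEB = 219.2 - 2.4q.
Set SMB = MC: 219.2 - 2.4q = 45.7 + 3.4q → q* = 29.9138.
The Pigouvian subsidy equals MEB at q*: 18.0 + 1.4×29.9138 = 59.8793.

subsidy = $59.9 per unit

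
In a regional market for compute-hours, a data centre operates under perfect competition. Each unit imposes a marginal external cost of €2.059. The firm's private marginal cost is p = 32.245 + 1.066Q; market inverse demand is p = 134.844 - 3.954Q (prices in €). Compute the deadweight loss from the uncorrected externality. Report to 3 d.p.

DWL = €0.422

Market equilibrium (private): 32.245 + 1.066Q = 134.844 - 3.954Q → Q_m = 20.4380.
Social marginal cost = private MC + MEC = 34.304 + 1.066Q.
Set SMC = demand: 34.304 + 1.066Q = 134.844 - 3.954Q → Q* = 20.0279.
The loss is the area between SMC and demand from Q* to Q_m; with linear curves that's a triangle of height MEC(Q_m).
DWL = ½ × 0.4101 × 2.0590 = 0.4222.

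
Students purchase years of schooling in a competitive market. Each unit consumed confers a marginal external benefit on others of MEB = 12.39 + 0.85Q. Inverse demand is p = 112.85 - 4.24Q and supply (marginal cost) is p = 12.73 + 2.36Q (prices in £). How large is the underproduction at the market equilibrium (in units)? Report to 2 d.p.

4.40 units

Market equilibrium (private): 12.73 + 2.36Q = 112.85 - 4.24Q → Q_m = 15.1697.
Social marginal benefit = demand + MEB = 125.24 - 3.39Q.
Set SMB = MC: 125.24 - 3.39Q = 12.73 + 2.36Q → Q* = 19.5670.
Gap = |15.1697 − 19.5670| = 4.3973.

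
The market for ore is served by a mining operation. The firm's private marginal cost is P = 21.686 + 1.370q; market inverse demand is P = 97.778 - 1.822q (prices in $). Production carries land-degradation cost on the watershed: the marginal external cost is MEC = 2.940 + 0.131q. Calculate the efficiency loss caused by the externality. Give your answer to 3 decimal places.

Market equilibrium (private): 21.686 + 1.370q = 97.778 - 1.822q → q_m = 23.8383.
Social marginal cost = private MC + MEC = 24.626 + 1.501q.
Set SMC = demand: 24.626 + 1.501q = 97.778 - 1.822q → q* = 22.0138.
Between q* and q_m the wedge SMC − demand runs linearly from 0 to MEC(q_m), so the loss is a triangle.
DWL = ½ × 1.8245 × 6.0628 = 5.5308.

DWL = $5.531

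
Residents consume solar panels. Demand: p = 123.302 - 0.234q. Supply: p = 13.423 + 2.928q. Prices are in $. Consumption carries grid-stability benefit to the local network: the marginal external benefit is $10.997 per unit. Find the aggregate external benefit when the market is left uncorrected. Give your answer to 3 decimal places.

$382.144

Market equilibrium (private): 13.423 + 2.928q = 123.302 - 0.234q → q_m = 34.7498.
Total external benefit = MEB × q_m = 10.997 × 34.7498 = 382.1436.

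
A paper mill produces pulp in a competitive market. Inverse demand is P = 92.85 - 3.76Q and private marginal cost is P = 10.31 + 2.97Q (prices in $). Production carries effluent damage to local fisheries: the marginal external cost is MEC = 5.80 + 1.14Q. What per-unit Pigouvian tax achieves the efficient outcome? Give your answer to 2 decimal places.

tax = $16.92 per unit

Social marginal cost = private MC + MEC = 16.11 + 4.11Q.
Set SMC = demand: 16.11 + 4.11Q = 92.85 - 3.76Q → Q* = 9.7510.
The Pigouvian tax equals MEC at Q*: 5.80 + 1.14×9.7510 = 16.9161.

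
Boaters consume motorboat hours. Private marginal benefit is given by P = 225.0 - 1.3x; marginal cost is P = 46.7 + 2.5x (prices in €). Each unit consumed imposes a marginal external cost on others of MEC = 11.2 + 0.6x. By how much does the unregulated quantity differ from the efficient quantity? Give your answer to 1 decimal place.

8.9 units

Market equilibrium (private): 46.7 + 2.5x = 225.0 - 1.3x → x_m = 46.9211.
Social marginal benefit = demand − MEC = 213.8 - 1.9x.
Set SMB = MC: 213.8 - 1.9x = 46.7 + 2.5x → x* = 37.9773.
Gap = |46.9211 − 37.9773| = 8.9438.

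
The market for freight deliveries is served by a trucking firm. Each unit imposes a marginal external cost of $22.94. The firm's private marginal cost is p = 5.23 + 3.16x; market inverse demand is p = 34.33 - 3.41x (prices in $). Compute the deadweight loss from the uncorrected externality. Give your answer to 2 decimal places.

DWL = $40.05

Market equilibrium (private): 5.23 + 3.16x = 34.33 - 3.41x → x_m = 4.4292.
Social marginal cost = private MC + MEC = 28.17 + 3.16x.
Set SMC = demand: 28.17 + 3.16x = 34.33 - 3.41x → x* = 0.9376.
Between x* and x_m the wedge SMC − demand runs linearly from 0 to MEC(x_m), so the loss is a triangle.
DWL = ½ × 3.4916 × 22.9400 = 40.0487.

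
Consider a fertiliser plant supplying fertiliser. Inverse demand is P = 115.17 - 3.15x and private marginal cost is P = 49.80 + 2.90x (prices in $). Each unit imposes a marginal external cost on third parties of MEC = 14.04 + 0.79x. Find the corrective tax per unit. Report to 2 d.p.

Social marginal cost = private MC + MEC = 63.84 + 3.69x.
Set SMC = demand: 63.84 + 3.69x = 115.17 - 3.15x → x* = 7.5044.
The Pigouvian tax equals MEC at x*: 14.04 + 0.79×7.5044 = 19.9685.

tax = $19.97 per unit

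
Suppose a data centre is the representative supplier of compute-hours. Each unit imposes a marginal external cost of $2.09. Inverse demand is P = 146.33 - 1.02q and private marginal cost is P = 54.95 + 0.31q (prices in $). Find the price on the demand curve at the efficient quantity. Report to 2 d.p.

P = $77.85

Social marginal cost = private MC + MEC = 57.04 + 0.31q.
Set SMC = demand: 57.04 + 0.31q = 146.33 - 1.02q → q* = 67.1353.
Consumer price on the demand curve at q*: 146.33 − 1.02×67.1353 = 77.8520.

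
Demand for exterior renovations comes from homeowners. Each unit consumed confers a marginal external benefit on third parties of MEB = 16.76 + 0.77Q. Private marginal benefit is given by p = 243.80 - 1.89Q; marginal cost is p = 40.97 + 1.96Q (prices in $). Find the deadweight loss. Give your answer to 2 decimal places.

DWL = $533.49

Market equilibrium (private): 40.97 + 1.96Q = 243.80 - 1.89Q → Q_m = 52.6831.
Social marginal benefit = demand + MEB = 260.56 - 1.12Q.
Set SMB = MC: 260.56 - 1.12Q = 40.97 + 1.96Q → Q* = 71.2955.
Between Q* and Q_m the wedge SMB − MC runs linearly from 0 to MEB(Q_m), so the loss is a triangle.
DWL = ½ × 18.6124 × 57.3260 = 533.4872.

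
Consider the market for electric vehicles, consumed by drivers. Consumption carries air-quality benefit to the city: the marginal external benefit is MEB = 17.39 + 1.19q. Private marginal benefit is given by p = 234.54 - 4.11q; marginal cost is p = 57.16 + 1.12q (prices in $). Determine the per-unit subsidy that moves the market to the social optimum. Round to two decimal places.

Social marginal benefit = demand + MEB = 251.93 - 2.92q.
Set SMB = MC: 251.93 - 2.92q = 57.16 + 1.12q → q* = 48.2104.
The Pigouvian subsidy equals MEB at q*: 17.39 + 1.19×48.2104 = 74.7604.

subsidy = $74.76 per unit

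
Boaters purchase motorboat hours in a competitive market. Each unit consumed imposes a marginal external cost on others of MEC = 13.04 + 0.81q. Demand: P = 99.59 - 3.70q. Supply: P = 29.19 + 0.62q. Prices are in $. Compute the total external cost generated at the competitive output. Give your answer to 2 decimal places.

$320.06

Market equilibrium (private): 29.19 + 0.62q = 99.59 - 3.70q → q_m = 16.2963.
Total external cost = ∫₀^{q_m} (13.04 + 0.81q) dq = 13.04×16.2963 + ½×0.81×16.2963² = 320.0594.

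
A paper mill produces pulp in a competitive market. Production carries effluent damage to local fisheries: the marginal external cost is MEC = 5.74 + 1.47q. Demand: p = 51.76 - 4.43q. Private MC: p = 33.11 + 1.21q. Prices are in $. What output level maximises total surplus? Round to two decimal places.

q* = 1.82

Social marginal cost = private MC + MEC = 38.85 + 2.68q.
Set SMC = demand: 38.85 + 2.68q = 51.76 - 4.43q → q* = 1.8158.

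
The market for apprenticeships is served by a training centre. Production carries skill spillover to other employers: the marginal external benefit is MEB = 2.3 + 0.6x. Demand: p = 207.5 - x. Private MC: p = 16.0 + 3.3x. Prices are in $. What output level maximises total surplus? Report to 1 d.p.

x* = 52.4

Social marginal cost = private MC − MEB = 13.7 + 2.7x.
Set SMC = demand: 13.7 + 2.7x = 207.5 - x → x* = 52.3784.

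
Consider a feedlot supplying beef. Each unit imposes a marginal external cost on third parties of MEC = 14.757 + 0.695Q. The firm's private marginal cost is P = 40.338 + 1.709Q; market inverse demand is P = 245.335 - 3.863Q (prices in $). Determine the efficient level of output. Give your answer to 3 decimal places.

Social marginal cost = private MC + MEC = 55.095 + 2.404Q.
Set SMC = demand: 55.095 + 2.404Q = 245.335 - 3.863Q → Q* = 30.3558.

Q* = 30.356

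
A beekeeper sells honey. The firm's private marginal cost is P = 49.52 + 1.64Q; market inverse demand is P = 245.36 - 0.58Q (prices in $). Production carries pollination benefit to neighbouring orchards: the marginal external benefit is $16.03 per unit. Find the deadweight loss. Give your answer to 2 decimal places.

Market equilibrium (private): 49.52 + 1.64Q = 245.36 - 0.58Q → Q_m = 88.2162.
Social marginal cost = private MC − MEB = 33.49 + 1.64Q.
Set SMC = demand: 33.49 + 1.64Q = 245.36 - 0.58Q → Q* = 95.4369.
Between Q* and Q_m the wedge demand − SMC runs linearly from 0 to MEB(Q_m), so the loss is a triangle.
DWL = ½ × 7.2207 × 16.0300 = 57.8739.

DWL = $57.87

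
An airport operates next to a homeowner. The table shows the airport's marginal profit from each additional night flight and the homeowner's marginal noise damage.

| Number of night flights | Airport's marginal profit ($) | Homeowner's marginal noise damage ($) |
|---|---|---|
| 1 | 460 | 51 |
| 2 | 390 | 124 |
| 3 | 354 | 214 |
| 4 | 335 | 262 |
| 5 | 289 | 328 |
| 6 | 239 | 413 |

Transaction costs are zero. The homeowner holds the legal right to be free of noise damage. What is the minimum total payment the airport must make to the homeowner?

Efficient level: marginal profit ≥ marginal noise damage through level 4, so k* = 4.
With the homeowner holding the right, the airport must at least compensate total damage at k*: 51 + 124 + 214 + 262 = 651.

$651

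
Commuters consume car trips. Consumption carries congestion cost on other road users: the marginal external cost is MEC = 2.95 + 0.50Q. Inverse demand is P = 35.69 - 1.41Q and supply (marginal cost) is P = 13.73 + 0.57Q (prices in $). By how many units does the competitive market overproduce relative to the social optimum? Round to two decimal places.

3.43 units

Market equilibrium (private): 13.73 + 0.57Q = 35.69 - 1.41Q → Q_m = 11.0909.
Social marginal benefit = demand − MEC = 32.74 - 1.91Q.
Set SMB = MC: 32.74 - 1.91Q = 13.73 + 0.57Q → Q* = 7.6653.
Gap = |11.0909 − 7.6653| = 3.4256.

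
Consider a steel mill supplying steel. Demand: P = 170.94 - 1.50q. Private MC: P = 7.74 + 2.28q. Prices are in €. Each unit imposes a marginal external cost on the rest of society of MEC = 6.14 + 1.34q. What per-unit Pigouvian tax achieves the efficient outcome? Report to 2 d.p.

tax = €47.25 per unit

Social marginal cost = private MC + MEC = 13.88 + 3.62q.
Set SMC = demand: 13.88 + 3.62q = 170.94 - 1.50q → q* = 30.6758.
The Pigouvian tax equals MEC at q*: 6.14 + 1.34×30.6758 = 47.2456.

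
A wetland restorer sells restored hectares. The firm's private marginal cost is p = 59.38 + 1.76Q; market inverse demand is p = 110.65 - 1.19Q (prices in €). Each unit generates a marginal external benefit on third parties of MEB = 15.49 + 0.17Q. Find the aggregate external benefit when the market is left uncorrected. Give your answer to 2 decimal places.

€294.89

Market equilibrium (private): 59.38 + 1.76Q = 110.65 - 1.19Q → Q_m = 17.3797.
Total external benefit = ∫₀^{Q_m} (15.49 + 0.17Q) dQ = 15.49×17.3797 + ½×0.17×17.3797² = 294.8861.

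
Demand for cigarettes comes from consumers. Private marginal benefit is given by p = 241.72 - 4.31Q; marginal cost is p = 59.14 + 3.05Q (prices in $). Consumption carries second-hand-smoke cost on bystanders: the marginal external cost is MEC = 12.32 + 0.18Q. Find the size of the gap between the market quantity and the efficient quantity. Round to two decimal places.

Market equilibrium (private): 59.14 + 3.05Q = 241.72 - 4.31Q → Q_m = 24.8071.
Social marginal benefit = demand − MEC = 229.40 - 4.49Q.
Set SMB = MC: 229.40 - 4.49Q = 59.14 + 3.05Q → Q* = 22.5809.
Gap = |24.8071 − 22.5809| = 2.2262.

2.23 units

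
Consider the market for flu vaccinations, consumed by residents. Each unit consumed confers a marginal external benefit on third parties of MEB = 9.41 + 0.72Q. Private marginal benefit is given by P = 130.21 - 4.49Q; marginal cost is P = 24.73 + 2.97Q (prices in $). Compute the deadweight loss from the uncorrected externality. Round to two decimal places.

Market equilibrium (private): 24.73 + 2.97Q = 130.21 - 4.49Q → Q_m = 14.1394.
Social marginal benefit = demand + MEB = 139.62 - 3.77Q.
Set SMB = MC: 139.62 - 3.77Q = 24.73 + 2.97Q → Q* = 17.0460.
Height of the DWL triangle at Q_m is SMB(Q_m) − MC(Q_m) = MEB(Q_m) = 19.5904.
DWL = ½ × 2.9066 × 19.5904 = 28.4707.

DWL = $28.47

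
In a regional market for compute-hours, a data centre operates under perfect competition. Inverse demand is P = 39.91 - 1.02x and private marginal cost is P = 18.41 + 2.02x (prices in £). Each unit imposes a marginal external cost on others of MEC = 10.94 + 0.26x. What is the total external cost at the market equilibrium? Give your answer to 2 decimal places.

£83.87

Market equilibrium (private): 18.41 + 2.02x = 39.91 - 1.02x → x_m = 7.0724.
Total external cost = ∫₀^{x_m} (10.94 + 0.26x) dx = 10.94×7.0724 + ½×0.26×7.0724² = 83.8745.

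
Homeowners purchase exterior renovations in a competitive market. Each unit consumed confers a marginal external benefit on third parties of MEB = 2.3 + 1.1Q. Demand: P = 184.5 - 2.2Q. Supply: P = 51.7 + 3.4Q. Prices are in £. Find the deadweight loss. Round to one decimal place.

DWL = £89.5

Market equilibrium (private): 51.7 + 3.4Q = 184.5 - 2.2Q → Q_m = 23.7143.
Social marginal benefit = demand + MEB = 186.8 - 1.1Q.
Set SMB = MC: 186.8 - 1.1Q = 51.7 + 3.4Q → Q* = 30.0222.
The loss is the area between SMB and MC from Q* to Q_m; with linear curves that's a triangle of height MEB(Q_m).
DWL = ½ × 6.3079 × 28.3857 = 89.5271.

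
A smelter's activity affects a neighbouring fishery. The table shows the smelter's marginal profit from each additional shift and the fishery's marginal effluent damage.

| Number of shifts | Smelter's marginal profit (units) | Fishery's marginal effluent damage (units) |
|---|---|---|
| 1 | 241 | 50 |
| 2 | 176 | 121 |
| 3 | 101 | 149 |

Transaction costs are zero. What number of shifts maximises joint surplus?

2

Bargaining reaches the level where marginal profit last exceeds marginal effluent damage.
That holds through level 2 (176 ≥ 121) but not at 3 (101 < 149).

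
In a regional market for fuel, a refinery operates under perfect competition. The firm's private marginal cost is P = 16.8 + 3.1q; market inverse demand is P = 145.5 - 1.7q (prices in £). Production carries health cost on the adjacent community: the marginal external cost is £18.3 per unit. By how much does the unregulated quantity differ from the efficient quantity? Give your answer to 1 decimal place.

Market equilibrium (private): 16.8 + 3.1q = 145.5 - 1.7q → q_m = 26.8125.
Social marginal cost = private MC + MEC = 35.1 + 3.1q.
Set SMC = demand: 35.1 + 3.1q = 145.5 - 1.7q → q* = 23.0000.
Gap = |26.8125 − 23.0000| = 3.8125.

3.8 units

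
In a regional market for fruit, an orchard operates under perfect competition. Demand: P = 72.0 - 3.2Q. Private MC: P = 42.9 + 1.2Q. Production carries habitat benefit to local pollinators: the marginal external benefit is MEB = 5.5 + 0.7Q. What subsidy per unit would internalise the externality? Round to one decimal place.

subsidy = 12.0 per unit

Social marginal cost = private MC − MEB = 37.4 + 0.5Q.
Set SMC = demand: 37.4 + 0.5Q = 72.0 - 3.2Q → Q* = 9.3514.
The Pigouvian subsidy equals MEB at Q*: 5.5 + 0.7×9.3514 = 12.0460.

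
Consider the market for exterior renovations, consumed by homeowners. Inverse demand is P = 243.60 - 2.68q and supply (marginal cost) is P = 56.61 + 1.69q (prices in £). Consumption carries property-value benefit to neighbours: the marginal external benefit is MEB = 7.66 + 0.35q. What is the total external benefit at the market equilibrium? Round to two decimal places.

£648.18

Market equilibrium (private): 56.61 + 1.69q = 243.60 - 2.68q → q_m = 42.7895.
Total external benefit = ∫₀^{q_m} (7.66 + 0.35q) dq = 7.66×42.7895 + ½×0.35×42.7895² = 648.1823.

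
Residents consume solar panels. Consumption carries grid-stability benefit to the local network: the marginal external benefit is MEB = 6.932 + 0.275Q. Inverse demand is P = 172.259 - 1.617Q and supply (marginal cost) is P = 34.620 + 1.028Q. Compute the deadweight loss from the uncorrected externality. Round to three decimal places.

DWL = 95.197

Market equilibrium (private): 34.620 + 1.028Q = 172.259 - 1.617Q → Q_m = 52.0374.
Social marginal benefit = demand + MEB = 179.191 - 1.342Q.
Set SMB = MC: 179.191 - 1.342Q = 34.620 + 1.028Q → Q* = 61.0004.
The welfare-loss triangle has base |Q_m − Q*| and height MEB(Q_m) (the vertical gap between SMB and MC is zero at Q* and MEB at Q_m).
DWL = ½ × 8.9630 × 21.2423 = 95.1974.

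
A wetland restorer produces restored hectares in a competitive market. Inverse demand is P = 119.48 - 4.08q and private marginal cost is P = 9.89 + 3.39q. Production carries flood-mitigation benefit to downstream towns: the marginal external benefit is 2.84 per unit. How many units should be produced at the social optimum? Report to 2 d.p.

q* = 15.05

Social marginal cost = private MC − MEB = 7.05 + 3.39q.
Set SMC = demand: 7.05 + 3.39q = 119.48 - 4.08q → q* = 15.0509.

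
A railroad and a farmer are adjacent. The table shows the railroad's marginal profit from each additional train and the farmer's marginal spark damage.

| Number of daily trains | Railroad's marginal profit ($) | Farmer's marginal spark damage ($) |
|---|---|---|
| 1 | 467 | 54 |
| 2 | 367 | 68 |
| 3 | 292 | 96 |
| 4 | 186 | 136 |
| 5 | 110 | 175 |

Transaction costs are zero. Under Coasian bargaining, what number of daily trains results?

Bargaining reaches the level where marginal profit last exceeds marginal spark damage.
That holds through level 4 (186 ≥ 136) but not at 5 (110 < 175).

4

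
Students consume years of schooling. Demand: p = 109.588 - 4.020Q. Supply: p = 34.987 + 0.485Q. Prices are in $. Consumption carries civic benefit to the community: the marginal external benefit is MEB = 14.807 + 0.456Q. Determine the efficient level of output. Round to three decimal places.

Q* = 22.082

Social marginal benefit = demand + MEB = 124.395 - 3.564Q.
Set SMB = MC: 124.395 - 3.564Q = 34.987 + 0.485Q → Q* = 22.0815.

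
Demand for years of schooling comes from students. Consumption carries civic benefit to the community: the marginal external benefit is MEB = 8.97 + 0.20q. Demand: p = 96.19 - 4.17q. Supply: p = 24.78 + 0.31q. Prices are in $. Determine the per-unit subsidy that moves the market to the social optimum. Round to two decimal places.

Social marginal benefit = demand + MEB = 105.16 - 3.97q.
Set SMB = MC: 105.16 - 3.97q = 24.78 + 0.31q → q* = 18.7804.
The Pigouvian subsidy equals MEB at q*: 8.97 + 0.20×18.7804 = 12.7261.

subsidy = $12.73 per unit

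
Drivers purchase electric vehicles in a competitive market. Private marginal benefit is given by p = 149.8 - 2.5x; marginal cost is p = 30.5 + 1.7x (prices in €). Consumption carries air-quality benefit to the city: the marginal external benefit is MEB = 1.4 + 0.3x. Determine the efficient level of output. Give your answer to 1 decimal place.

Social marginal benefit = demand + MEB = 151.2 - 2.2x.
Set SMB = MC: 151.2 - 2.2x = 30.5 + 1.7x → x* = 30.9487.

x* = 30.9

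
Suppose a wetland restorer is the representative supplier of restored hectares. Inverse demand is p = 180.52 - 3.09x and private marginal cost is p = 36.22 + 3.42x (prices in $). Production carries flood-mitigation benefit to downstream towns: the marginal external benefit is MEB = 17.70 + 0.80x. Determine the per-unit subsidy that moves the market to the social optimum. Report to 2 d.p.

Social marginal cost = private MC − MEB = 18.52 + 2.62x.
Set SMC = demand: 18.52 + 2.62x = 180.52 - 3.09x → x* = 28.3713.
The Pigouvian subsidy equals MEB at x*: 17.70 + 0.80×28.3713 = 40.3970.

subsidy = $40.40 per unit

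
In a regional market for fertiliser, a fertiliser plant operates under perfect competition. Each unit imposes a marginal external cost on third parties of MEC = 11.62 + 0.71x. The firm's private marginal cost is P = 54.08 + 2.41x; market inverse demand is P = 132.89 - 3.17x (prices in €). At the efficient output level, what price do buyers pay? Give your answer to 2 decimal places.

P = €99.03

Social marginal cost = private MC + MEC = 65.70 + 3.12x.
Set SMC = demand: 65.70 + 3.12x = 132.89 - 3.17x → x* = 10.6820.
Consumer price on the demand curve at x*: 132.89 − 3.17×10.6820 = 99.0281.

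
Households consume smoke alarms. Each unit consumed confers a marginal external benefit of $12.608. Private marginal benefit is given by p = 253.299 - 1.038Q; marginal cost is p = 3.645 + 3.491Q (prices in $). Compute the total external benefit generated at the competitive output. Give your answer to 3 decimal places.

Market equilibrium (private): 3.645 + 3.491Q = 253.299 - 1.038Q → Q_m = 55.1234.
Total external benefit = MEB × Q_m = 12.608 × 55.1234 = 694.9958.

$694.996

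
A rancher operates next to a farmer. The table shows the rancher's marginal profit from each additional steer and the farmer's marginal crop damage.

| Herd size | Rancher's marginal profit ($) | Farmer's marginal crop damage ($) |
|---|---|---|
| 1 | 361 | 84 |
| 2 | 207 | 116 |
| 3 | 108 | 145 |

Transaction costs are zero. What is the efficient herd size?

Bargaining reaches the level where marginal profit last exceeds marginal crop damage.
That holds through level 2 (207 ≥ 116) but not at 3 (108 < 145).

2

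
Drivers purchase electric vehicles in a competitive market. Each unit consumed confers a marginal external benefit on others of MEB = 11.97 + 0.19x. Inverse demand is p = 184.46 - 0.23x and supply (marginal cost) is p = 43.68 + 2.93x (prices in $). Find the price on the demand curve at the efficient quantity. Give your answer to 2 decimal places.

P = $172.63

Social marginal benefit = demand + MEB = 196.43 - 0.04x.
Set SMB = MC: 196.43 - 0.04x = 43.68 + 2.93x → x* = 51.4310.
Consumer price on the demand curve at x*: 184.46 − 0.23×51.4310 = 172.6309.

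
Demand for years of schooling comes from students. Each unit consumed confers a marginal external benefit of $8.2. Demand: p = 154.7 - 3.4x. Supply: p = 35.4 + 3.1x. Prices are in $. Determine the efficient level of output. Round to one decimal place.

Social marginal benefit = demand + MEB = 162.9 - 3.4x.
Set SMB = MC: 162.9 - 3.4x = 35.4 + 3.1x → x* = 19.6154.

x* = 19.6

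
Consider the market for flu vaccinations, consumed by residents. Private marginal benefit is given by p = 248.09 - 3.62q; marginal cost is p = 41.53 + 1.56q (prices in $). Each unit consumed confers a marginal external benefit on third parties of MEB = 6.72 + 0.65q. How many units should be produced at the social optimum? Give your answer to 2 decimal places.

Social marginal benefit = demand + MEB = 254.81 - 2.97q.
Set SMB = MC: 254.81 - 2.97q = 41.53 + 1.56q → q* = 47.0817.

q* = 47.08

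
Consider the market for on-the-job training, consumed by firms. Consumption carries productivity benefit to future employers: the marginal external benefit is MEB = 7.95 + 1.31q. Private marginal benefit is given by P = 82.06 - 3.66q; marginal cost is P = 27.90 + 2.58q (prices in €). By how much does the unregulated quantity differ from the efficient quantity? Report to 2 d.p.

3.92 units

Market equilibrium (private): 27.90 + 2.58q = 82.06 - 3.66q → q_m = 8.6795.
Social marginal benefit = demand + MEB = 90.01 - 2.35q.
Set SMB = MC: 90.01 - 2.35q = 27.90 + 2.58q → q* = 12.5984.
Gap = |8.6795 − 12.5984| = 3.9189.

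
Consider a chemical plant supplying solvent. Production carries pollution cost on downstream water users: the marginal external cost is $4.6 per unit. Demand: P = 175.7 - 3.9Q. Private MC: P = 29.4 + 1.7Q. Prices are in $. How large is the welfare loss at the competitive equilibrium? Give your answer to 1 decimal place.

Market equilibrium (private): 29.4 + 1.7Q = 175.7 - 3.9Q → Q_m = 26.1250.
Social marginal cost = private MC + MEC = 34.0 + 1.7Q.
Set SMC = demand: 34.0 + 1.7Q = 175.7 - 3.9Q → Q* = 25.3036.
Between Q* and Q_m the wedge SMC − demand runs linearly from 0 to MEC(Q_m), so the loss is a triangle.
DWL = ½ × 0.8214 × 4.6000 = 1.8892.

DWL = $1.9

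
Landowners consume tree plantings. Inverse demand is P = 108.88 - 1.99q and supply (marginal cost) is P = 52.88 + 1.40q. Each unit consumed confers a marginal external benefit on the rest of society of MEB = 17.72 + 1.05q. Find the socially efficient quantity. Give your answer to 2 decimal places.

Social marginal benefit = demand + MEB = 126.60 - 0.94q.
Set SMB = MC: 126.60 - 0.94q = 52.88 + 1.40q → q* = 31.5043.

q* = 31.50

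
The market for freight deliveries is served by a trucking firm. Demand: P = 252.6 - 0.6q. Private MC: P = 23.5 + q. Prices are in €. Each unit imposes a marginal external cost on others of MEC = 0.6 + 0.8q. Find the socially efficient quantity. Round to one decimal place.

q* = 95.2

Social marginal cost = private MC + MEC = 24.1 + 1.8q.
Set SMC = demand: 24.1 + 1.8q = 252.6 - 0.6q → q* = 95.2083.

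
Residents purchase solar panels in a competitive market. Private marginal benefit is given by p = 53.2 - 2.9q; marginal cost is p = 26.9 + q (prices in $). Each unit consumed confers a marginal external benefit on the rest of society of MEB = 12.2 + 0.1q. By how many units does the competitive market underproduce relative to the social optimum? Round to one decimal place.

3.4 units

Market equilibrium (private): 26.9 + q = 53.2 - 2.9q → q_m = 6.7436.
Social marginal benefit = demand + MEB = 65.4 - 2.8q.
Set SMB = MC: 65.4 - 2.8q = 26.9 + q → q* = 10.1316.
Gap = |6.7436 − 10.1316| = 3.3880.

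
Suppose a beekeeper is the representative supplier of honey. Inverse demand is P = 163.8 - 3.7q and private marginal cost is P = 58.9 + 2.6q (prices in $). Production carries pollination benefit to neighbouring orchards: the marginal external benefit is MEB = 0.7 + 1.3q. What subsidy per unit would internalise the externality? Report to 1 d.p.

subsidy = $28.2 per unit

Social marginal cost = private MC − MEB = 58.2 + 1.3q.
Set SMC = demand: 58.2 + 1.3q = 163.8 - 3.7q → q* = 21.1200.
The Pigouvian subsidy equals MEB at q*: 0.7 + 1.3×21.1200 = 28.1560.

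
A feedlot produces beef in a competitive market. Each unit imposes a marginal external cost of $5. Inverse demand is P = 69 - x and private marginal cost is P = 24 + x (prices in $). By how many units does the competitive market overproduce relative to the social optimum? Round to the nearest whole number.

3 units

Market equilibrium (private): 24 + x = 69 - x → x_m = 22.5000.
Social marginal cost = private MC + MEC = 29 + x.
Set SMC = demand: 29 + x = 69 - x → x* = 20.0000.
Gap = |22.5000 − 20.0000| = 2.5000.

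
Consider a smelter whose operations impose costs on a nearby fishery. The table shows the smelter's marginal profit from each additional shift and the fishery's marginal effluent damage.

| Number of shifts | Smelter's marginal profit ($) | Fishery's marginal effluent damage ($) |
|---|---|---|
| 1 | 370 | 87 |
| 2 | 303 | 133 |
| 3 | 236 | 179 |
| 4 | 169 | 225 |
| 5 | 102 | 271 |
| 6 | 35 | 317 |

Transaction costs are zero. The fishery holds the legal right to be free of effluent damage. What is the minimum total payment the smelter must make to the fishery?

Efficient level: marginal profit ≥ marginal effluent damage through level 3, so k* = 3.
With the fishery holding the right, the smelter must at least compensate total damage at k*: 87 + 133 + 179 = 399.

$399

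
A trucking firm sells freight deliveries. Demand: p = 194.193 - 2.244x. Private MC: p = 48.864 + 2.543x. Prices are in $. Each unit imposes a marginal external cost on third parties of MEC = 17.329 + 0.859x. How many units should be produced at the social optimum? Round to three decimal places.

x* = 22.671

Social marginal cost = private MC + MEC = 66.193 + 3.402x.
Set SMC = demand: 66.193 + 3.402x = 194.193 - 2.244x → x* = 22.6709.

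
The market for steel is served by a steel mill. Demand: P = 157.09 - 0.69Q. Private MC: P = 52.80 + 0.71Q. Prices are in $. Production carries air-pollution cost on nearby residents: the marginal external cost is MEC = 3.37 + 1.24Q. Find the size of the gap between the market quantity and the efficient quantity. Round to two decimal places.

Market equilibrium (private): 52.80 + 0.71Q = 157.09 - 0.69Q → Q_m = 74.4929.
Social marginal cost = private MC + MEC = 56.17 + 1.95Q.
Set SMC = demand: 56.17 + 1.95Q = 157.09 - 0.69Q → Q* = 38.2273.
Gap = |74.4929 − 38.2273| = 36.2656.

36.27 units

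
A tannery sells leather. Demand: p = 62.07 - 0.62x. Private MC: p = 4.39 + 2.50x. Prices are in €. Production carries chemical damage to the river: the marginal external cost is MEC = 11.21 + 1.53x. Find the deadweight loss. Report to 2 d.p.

Market equilibrium (private): 4.39 + 2.50x = 62.07 - 0.62x → x_m = 18.4872.
Social marginal cost = private MC + MEC = 15.60 + 4.03x.
Set SMC = demand: 15.60 + 4.03x = 62.07 - 0.62x → x* = 9.9935.
Height of the DWL triangle at x_m is SMC(x_m) − demand(x_m) = MEC(x_m) = 39.4954.
DWL = ½ × 8.4937 × 39.4954 = 167.7310.

DWL = €167.73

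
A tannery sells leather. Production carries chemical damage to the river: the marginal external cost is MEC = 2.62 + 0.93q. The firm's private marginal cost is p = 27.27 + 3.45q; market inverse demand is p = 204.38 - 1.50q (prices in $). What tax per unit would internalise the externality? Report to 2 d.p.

tax = $30.22 per unit

Social marginal cost = private MC + MEC = 29.89 + 4.38q.
Set SMC = demand: 29.89 + 4.38q = 204.38 - 1.50q → q* = 29.6752.
The Pigouvian tax equals MEC at q*: 2.62 + 0.93×29.6752 = 30.2179.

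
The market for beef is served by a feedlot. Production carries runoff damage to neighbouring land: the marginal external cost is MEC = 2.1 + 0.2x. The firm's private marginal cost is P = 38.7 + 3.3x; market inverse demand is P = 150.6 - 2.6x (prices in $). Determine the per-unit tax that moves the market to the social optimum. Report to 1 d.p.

Social marginal cost = private MC + MEC = 40.8 + 3.5x.
Set SMC = demand: 40.8 + 3.5x = 150.6 - 2.6x → x* = 18.0000.
The Pigouvian tax equals MEC at x*: 2.1 + 0.2×18.0000 = 5.7000.

tax = $5.7 per unit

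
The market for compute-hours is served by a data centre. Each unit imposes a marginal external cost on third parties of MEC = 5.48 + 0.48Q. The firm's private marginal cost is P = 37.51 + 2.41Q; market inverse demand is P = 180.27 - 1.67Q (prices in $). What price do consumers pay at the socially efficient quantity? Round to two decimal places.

Social marginal cost = private MC + MEC = 42.99 + 2.89Q.
Set SMC = demand: 42.99 + 2.89Q = 180.27 - 1.67Q → Q* = 30.1053.
Consumer price on the demand curve at Q*: 180.27 − 1.67×30.1053 = 129.9941.

P = $129.99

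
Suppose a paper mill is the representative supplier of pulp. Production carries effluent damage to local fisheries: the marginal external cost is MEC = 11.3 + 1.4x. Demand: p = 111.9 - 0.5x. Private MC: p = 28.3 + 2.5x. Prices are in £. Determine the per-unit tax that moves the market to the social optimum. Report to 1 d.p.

Social marginal cost = private MC + MEC = 39.6 + 3.9x.
Set SMC = demand: 39.6 + 3.9x = 111.9 - 0.5x → x* = 16.4318.
The Pigouvian tax equals MEC at x*: 11.3 + 1.4×16.4318 = 34.3045.

tax = £34.3 per unit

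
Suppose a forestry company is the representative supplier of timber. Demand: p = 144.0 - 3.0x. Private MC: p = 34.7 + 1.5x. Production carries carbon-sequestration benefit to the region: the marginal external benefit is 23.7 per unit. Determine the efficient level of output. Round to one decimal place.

Social marginal cost = private MC − MEB = 11.0 + 1.5x.
Set SMC = demand: 11.0 + 1.5x = 144.0 - 3.0x → x* = 29.5556.

x* = 29.6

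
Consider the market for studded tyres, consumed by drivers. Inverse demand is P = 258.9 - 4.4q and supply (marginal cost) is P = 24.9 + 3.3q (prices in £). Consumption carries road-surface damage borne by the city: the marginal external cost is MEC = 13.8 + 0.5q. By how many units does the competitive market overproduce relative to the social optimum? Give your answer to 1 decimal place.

Market equilibrium (private): 24.9 + 3.3q = 258.9 - 4.4q → q_m = 30.3896.
Social marginal benefit = demand − MEC = 245.1 - 4.9q.
Set SMB = MC: 245.1 - 4.9q = 24.9 + 3.3q → q* = 26.8537.
Gap = |30.3896 − 26.8537| = 3.5359.

3.5 units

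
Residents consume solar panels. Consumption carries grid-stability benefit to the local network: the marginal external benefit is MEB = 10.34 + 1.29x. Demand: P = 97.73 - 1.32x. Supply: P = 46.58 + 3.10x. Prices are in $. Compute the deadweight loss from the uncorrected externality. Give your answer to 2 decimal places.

DWL = $102.00

Market equilibrium (private): 46.58 + 3.10x = 97.73 - 1.32x → x_m = 11.5724.
Social marginal benefit = demand + MEB = 108.07 - 0.03x.
Set SMB = MC: 108.07 - 0.03x = 46.58 + 3.10x → x* = 19.6454.
The loss is the area between SMB and MC from x* to x_m; with linear curves that's a triangle of height MEB(x_m).
DWL = ½ × 8.0730 × 25.2684 = 101.9959.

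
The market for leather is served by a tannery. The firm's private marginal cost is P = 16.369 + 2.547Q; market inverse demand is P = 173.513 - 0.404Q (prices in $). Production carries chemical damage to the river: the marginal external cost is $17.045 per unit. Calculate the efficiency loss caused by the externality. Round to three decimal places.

Market equilibrium (private): 16.369 + 2.547Q = 173.513 - 0.404Q → Q_m = 53.2511.
Social marginal cost = private MC + MEC = 33.414 + 2.547Q.
Set SMC = demand: 33.414 + 2.547Q = 173.513 - 0.404Q → Q* = 47.4751.
Height of the DWL triangle at Q_m is SMC(Q_m) − demand(Q_m) = MEC(Q_m) = 17.0450.
DWL = ½ × 5.7760 × 17.0450 = 49.2260.

DWL = $49.226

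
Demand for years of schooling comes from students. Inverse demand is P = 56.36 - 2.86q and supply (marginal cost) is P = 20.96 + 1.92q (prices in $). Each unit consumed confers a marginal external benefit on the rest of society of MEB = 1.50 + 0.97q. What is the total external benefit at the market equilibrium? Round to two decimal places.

Market equilibrium (private): 20.96 + 1.92q = 56.36 - 2.86q → q_m = 7.4059.
Total external benefit = ∫₀^{q_m} (1.50 + 0.97q) dq = 1.50×7.4059 + ½×0.97×7.4059² = 37.7098.

$37.71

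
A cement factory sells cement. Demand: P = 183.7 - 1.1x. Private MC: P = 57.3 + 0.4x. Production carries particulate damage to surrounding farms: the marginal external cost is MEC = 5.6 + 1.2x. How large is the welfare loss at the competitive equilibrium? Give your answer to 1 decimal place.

DWL = 2109.1

Market equilibrium (private): 57.3 + 0.4x = 183.7 - 1.1x → x_m = 84.2667.
Social marginal cost = private MC + MEC = 62.9 + 1.6x.
Set SMC = demand: 62.9 + 1.6x = 183.7 - 1.1x → x* = 44.7407.
Height of the DWL triangle at x_m is SMC(x_m) − demand(x_m) = MEC(x_m) = 106.7200.
DWL = ½ × 39.5260 × 106.7200 = 2109.1074.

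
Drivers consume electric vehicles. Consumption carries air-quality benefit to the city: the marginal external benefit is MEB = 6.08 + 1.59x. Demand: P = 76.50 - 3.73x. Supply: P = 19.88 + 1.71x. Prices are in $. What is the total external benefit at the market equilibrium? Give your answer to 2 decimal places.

$149.40

Market equilibrium (private): 19.88 + 1.71x = 76.50 - 3.73x → x_m = 10.4081.
Total external benefit = ∫₀^{x_m} (6.08 + 1.59x) dx = 6.08×10.4081 + ½×1.59×10.4081² = 149.4024.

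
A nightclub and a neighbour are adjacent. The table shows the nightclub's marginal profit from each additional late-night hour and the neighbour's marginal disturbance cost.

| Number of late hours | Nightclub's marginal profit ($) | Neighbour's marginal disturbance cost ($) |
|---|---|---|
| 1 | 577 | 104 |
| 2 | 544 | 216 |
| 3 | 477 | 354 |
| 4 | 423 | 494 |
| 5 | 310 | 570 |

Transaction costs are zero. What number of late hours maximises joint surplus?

3

Bargaining reaches the level where marginal profit last exceeds marginal disturbance cost.
That holds through level 3 (477 ≥ 354) but not at 4 (423 < 494).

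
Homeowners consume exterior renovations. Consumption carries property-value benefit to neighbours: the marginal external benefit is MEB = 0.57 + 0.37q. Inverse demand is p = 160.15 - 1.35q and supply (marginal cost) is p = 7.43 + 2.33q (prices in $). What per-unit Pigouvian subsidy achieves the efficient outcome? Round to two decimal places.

Social marginal benefit = demand + MEB = 160.72 - 0.98q.
Set SMB = MC: 160.72 - 0.98q = 7.43 + 2.33q → q* = 46.3112.
The Pigouvian subsidy equals MEB at q*: 0.57 + 0.37×46.3112 = 17.7051.

subsidy = $17.71 per unit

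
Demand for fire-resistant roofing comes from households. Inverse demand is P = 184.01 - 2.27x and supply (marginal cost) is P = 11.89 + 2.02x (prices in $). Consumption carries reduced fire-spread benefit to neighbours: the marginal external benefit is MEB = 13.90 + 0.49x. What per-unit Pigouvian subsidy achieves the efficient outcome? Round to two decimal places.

Social marginal benefit = demand + MEB = 197.91 - 1.78x.
Set SMB = MC: 197.91 - 1.78x = 11.89 + 2.02x → x* = 48.9526.
The Pigouvian subsidy equals MEB at x*: 13.90 + 0.49×48.9526 = 37.8868.

subsidy = $37.89 per unit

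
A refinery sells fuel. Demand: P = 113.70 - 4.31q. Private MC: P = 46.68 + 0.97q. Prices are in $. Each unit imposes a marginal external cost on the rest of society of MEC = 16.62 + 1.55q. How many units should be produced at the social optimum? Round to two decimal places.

Social marginal cost = private MC + MEC = 63.30 + 2.52q.
Set SMC = demand: 63.30 + 2.52q = 113.70 - 4.31q → q* = 7.3792.

q* = 7.38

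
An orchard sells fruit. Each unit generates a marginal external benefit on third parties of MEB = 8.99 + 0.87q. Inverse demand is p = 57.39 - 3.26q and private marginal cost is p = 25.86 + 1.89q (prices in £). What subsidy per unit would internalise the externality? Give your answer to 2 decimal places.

subsidy = £17.23 per unit

Social marginal cost = private MC − MEB = 16.87 + 1.02q.
Set SMC = demand: 16.87 + 1.02q = 57.39 - 3.26q → q* = 9.4673.
The Pigouvian subsidy equals MEB at q*: 8.99 + 0.87×9.4673 = 17.2266.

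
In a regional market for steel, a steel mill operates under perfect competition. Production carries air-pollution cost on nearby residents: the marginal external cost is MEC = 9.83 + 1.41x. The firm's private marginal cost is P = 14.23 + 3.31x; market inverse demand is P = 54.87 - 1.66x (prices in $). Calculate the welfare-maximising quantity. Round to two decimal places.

x* = 4.83

Social marginal cost = private MC + MEC = 24.06 + 4.72x.
Set SMC = demand: 24.06 + 4.72x = 54.87 - 1.66x → x* = 4.8292.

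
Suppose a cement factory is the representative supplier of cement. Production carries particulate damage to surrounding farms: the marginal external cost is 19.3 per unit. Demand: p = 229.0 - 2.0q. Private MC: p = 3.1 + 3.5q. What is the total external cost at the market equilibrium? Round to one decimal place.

792.7

Market equilibrium (private): 3.1 + 3.5q = 229.0 - 2.0q → q_m = 41.0727.
Total external cost = MEC × q_m = 19.3 × 41.0727 = 792.7031.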